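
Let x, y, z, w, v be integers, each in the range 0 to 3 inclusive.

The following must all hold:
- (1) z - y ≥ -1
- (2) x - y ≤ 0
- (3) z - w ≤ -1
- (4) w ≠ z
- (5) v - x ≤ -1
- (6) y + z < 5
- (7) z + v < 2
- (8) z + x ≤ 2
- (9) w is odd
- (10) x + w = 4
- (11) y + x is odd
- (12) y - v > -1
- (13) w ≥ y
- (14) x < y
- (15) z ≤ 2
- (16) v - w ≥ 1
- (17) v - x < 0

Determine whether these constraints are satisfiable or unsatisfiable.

Unsatisfiable

Constraints 1, 2, 3, 5, and 16 give x − v ≥ 1, v − w ≥ 1, w − z ≥ 1, z − y ≥ -1, y − x ≥ 0.
Adding all 5 inequalities: the left sides telescope to 0, and the right sides sum to 1 + 1 + 1 + (-1) + 0 = 2. So 0 ≥ 2, which is false.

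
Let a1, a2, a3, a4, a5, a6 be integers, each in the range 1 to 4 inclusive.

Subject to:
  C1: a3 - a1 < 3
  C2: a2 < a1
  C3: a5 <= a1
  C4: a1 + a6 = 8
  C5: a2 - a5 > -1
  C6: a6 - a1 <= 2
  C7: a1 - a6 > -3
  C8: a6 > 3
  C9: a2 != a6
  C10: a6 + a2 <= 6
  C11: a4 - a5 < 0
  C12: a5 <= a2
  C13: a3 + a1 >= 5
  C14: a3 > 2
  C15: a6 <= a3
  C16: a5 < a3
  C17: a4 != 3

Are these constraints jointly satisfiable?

Satisfiable

One satisfying assignment is a1 = 4, a2 = 2, a3 = 4, a4 = 1, a5 = 2, a6 = 4.
For the less obvious constraints — constraint 1: a3 - a1 = 0; constraint 4: a1 + a6 = 8; constraint 5: a2 - a5 = 0 — and the others hold by inspection.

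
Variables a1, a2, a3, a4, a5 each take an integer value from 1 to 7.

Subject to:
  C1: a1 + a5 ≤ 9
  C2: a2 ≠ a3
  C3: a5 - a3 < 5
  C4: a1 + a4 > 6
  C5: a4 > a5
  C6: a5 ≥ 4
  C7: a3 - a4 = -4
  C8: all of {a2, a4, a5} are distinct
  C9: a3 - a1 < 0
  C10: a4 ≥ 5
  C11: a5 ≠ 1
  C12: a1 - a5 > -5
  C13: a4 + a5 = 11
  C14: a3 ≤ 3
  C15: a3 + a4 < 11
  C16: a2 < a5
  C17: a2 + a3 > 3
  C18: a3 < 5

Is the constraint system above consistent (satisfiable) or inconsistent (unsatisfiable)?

Satisfiable

Try a1 = 3, a2 = 3, a3 = 2, a4 = 6, a5 = 5.
Check constraint 1: a1 + a5 = 8; constraint 3: a5 - a3 = 3; constraint 4: a1 + a4 = 9. The remaining constraints are straightforward to verify.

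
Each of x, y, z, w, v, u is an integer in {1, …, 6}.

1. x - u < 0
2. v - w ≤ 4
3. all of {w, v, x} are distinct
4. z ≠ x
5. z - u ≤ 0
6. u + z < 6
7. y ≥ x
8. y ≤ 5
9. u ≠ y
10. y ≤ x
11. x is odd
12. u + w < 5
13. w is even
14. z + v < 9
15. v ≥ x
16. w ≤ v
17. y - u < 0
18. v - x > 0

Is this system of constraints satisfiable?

Satisfiable

The assignment x = 1, y = 1, z = 2, w = 2, v = 4, u = 2 works:
  constraint 1 holds since x - u = -1.
  constraint 2 holds since v - w = 2.
  constraint 5 holds since z - u = 0.
The rest check out directly.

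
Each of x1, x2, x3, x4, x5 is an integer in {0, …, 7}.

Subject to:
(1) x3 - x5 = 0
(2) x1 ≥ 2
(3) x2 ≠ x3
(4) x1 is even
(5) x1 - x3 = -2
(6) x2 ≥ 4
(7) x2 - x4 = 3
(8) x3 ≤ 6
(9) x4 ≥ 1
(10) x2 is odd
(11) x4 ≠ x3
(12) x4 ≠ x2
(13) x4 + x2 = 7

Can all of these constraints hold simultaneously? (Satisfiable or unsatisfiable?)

Setting (x1, x2, x3, x4, x5) = (4, 5, 6, 2, 6) satisfies everything: constraint 1: x3 - x5 = 0; constraint 5: x1 - x3 = -2; constraint 7: x2 - x4 = 3, and the others follow.

Satisfiable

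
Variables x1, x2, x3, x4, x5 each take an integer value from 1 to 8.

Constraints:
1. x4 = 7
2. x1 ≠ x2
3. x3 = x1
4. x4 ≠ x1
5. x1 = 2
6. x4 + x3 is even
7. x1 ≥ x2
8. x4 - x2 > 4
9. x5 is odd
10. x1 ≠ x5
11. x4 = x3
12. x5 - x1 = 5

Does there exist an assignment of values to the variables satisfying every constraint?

Constraint 1 fixes x4 = 7 and constraint 5 fixes x1 = 2. Constraints 3 and 11 give x4 = x3 = x1, so x4 = x1. But 7 ≠ 2 — contradiction.

Unsatisfiable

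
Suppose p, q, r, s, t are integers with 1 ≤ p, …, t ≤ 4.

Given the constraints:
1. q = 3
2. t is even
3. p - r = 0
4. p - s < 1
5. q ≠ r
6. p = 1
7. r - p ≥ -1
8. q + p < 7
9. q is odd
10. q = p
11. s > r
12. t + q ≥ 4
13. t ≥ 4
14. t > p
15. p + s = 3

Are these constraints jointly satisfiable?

Constraint 1 fixes q = 3 and constraint 6 fixes p = 1, but constraint 10 requires q = p. Since 3 ≠ 1, contradiction.

Unsatisfiable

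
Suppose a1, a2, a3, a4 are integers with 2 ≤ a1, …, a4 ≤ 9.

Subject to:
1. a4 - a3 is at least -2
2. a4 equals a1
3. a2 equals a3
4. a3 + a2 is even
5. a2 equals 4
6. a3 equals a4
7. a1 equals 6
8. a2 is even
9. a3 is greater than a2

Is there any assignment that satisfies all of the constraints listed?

Constraint 5 fixes a2 = 4 and constraint 7 fixes a1 = 6. Constraints 2, 3, and 6 give a2 = a3 = a4 = a1, so a2 = a1. But 4 ≠ 6 — contradiction.

Unsatisfiable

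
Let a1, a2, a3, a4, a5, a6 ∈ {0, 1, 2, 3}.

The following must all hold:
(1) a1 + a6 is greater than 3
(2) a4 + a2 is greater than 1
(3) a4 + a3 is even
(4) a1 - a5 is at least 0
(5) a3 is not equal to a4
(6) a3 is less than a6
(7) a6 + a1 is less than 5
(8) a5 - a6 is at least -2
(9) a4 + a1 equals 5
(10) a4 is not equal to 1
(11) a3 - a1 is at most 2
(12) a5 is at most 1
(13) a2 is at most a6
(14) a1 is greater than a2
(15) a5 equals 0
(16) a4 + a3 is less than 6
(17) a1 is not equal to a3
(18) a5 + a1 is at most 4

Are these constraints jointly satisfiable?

Satisfiable

The assignment a1 = 2, a2 = 1, a3 = 1, a4 = 3, a5 = 0, a6 = 2 works:
  constraint 1 holds since a1 + a6 = 4.
  constraint 2 holds since a4 + a2 = 4.
The rest check out directly.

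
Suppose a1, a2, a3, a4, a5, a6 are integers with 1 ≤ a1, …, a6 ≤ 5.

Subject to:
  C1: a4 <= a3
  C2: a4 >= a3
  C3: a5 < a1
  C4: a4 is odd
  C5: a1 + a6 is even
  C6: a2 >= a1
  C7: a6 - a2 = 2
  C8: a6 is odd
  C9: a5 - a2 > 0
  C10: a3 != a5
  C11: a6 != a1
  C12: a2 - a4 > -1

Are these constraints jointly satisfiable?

Constraints 3, 6, and 9 give a5 < a1, a1 ≤ a2, a2 < a5. Chaining: a5 < a1 ≤ a2 < a5, which forces a5 < a5 — impossible.

Unsatisfiable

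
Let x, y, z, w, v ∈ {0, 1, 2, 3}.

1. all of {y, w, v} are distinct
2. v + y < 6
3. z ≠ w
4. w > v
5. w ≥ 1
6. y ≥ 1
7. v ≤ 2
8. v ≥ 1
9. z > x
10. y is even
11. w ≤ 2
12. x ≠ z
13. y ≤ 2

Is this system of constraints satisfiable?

Constraints 5, 6, 7, 8, 11, and 13 confine each of y, w, v to the 2 values {1, 2}.
Constraint 1 requires all 3 of them to be distinct, but only 2 values are available — impossible by the pigeonhole principle.

Unsatisfiable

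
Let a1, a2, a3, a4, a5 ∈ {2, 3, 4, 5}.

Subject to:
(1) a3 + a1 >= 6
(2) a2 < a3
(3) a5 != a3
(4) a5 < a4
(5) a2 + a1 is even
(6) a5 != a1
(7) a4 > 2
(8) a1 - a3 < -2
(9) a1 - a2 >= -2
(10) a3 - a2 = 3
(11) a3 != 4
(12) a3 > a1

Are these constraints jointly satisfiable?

Satisfiable

Take a1 = 2, a2 = 2, a3 = 5, a4 = 5, a5 = 3. Then constraint 1: a3 + a1 = 7; constraint 8: a1 - a3 = -3, and every other listed constraint is also met.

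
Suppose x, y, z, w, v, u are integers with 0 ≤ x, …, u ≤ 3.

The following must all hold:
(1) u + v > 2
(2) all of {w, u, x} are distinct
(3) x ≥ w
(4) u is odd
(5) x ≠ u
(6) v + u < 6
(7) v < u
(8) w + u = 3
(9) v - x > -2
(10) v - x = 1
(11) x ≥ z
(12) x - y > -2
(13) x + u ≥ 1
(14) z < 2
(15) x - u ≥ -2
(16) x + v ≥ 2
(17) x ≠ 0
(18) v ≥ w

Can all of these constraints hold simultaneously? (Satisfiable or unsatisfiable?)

The assignment x = 1, y = 1, z = 0, w = 0, v = 2, u = 3 works:
  constraint 1 holds since u + v = 5.
  constraint 6 holds since v + u = 5.
The rest check out directly.

Satisfiable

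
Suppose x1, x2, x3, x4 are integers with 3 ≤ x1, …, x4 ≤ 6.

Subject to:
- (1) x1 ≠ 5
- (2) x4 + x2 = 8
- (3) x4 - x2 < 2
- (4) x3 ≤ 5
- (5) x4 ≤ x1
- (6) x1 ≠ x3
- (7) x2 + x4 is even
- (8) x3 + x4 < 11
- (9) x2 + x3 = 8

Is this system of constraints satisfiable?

One satisfying assignment is x1 = 6, x2 = 4, x3 = 4, x4 = 4.
For the less obvious constraints — constraint 2: x4 + x2 = 8; constraint 3: x4 - x2 = 0; constraint 8: x3 + x4 = 8 — and the others hold by inspection.

Satisfiable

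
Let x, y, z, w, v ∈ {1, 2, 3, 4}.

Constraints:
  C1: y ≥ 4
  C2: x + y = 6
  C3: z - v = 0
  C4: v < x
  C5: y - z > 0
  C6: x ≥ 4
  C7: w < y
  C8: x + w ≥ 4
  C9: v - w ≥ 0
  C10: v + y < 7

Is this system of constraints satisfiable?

Unsatisfiable

From constraint 6: x ≥ 4. From constraint 1: y ≥ 4. Hence x + y ≥ 8. But constraint 2 requires x + y = 6, and 6 < 8. Contradiction.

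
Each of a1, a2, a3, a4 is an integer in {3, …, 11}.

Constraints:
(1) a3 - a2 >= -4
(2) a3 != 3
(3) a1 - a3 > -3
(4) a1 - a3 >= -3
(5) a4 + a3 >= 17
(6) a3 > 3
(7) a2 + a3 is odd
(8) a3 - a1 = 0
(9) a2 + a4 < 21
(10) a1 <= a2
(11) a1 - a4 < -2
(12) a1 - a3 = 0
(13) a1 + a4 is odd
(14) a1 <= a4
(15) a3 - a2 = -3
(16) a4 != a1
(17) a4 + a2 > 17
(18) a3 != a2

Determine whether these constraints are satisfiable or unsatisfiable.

Satisfiable

The assignment a1 = 6, a2 = 9, a3 = 6, a4 = 11 works:
  constraint 1 holds since a3 - a2 = -3.
  constraint 3 holds since a1 - a3 = 0.
  constraint 4 holds since a1 - a3 = 0.
The rest check out directly.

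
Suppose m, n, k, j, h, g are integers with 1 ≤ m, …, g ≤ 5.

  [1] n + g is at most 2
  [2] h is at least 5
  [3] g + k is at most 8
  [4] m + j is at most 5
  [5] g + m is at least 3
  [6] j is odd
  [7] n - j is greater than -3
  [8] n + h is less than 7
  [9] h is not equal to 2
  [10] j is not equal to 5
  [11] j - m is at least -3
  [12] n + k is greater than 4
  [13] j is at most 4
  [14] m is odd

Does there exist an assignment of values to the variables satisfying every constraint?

One satisfying assignment is m = 3, n = 1, k = 5, j = 1, h = 5, g = 1.
For the less obvious constraints — constraint 1: n + g = 2; constraint 3: g + k = 6; constraint 4: m + j = 4 — and the others hold by inspection.

Satisfiable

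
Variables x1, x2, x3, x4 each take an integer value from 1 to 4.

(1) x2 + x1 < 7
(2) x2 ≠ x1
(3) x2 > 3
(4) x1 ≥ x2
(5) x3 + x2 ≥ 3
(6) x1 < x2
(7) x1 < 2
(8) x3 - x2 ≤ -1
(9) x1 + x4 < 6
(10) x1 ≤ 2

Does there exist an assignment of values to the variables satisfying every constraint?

Unsatisfiable

From constraint 3: x2 ≥ 4. From constraints 4 and 10: x2 ≤ x1 and x1 ≤ 2, so x2 ≤ 2. But 2 < 4, so no value of x2 works.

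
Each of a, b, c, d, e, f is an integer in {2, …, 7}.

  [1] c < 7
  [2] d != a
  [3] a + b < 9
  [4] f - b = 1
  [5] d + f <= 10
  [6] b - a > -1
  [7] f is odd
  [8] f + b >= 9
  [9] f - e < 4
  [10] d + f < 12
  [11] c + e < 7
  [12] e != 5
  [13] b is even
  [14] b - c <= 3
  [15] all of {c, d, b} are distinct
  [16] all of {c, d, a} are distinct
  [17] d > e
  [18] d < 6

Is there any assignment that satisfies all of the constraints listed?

Setting (a, b, c, d, e, f) = (4, 4, 2, 5, 4, 5) satisfies everything: constraint 3: a + b = 8; constraint 4: f - b = 1, and the others follow.

Satisfiable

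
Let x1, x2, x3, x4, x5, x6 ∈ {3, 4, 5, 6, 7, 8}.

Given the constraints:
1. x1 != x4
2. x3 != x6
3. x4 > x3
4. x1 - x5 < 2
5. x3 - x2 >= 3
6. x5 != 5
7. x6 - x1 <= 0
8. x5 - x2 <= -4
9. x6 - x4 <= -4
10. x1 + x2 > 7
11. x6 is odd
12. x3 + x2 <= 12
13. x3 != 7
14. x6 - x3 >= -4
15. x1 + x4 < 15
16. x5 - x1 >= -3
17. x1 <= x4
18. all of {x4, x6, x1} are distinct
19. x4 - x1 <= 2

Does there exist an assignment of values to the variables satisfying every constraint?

Unsatisfiable

Constraints 5, 8, 9, 14, 16, and 19 give x2 − x5 ≥ 4, x5 − x1 ≥ -3, x1 − x4 ≥ -2, x4 − x6 ≥ 4, x6 − x3 ≥ -4, x3 − x2 ≥ 3.
Adding all 6 inequalities: the left sides telescope to 0, and the right sides sum to 4 + (-3) + (-2) + 4 + (-4) + 3 = 2. So 0 ≥ 2, which is false.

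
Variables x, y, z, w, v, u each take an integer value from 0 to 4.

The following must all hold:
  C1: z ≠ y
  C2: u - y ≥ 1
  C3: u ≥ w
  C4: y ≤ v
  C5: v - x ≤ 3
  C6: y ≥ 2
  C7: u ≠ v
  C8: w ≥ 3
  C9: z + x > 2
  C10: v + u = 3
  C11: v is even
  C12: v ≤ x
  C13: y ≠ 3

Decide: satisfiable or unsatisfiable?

Unsatisfiable

From constraints 4 and 6: v ≥ y ≥ 2. From constraints 3 and 8: u ≥ w ≥ 3. Hence v + u ≥ 5. But constraint 10 requires v + u = 3, and 3 < 5. Contradiction.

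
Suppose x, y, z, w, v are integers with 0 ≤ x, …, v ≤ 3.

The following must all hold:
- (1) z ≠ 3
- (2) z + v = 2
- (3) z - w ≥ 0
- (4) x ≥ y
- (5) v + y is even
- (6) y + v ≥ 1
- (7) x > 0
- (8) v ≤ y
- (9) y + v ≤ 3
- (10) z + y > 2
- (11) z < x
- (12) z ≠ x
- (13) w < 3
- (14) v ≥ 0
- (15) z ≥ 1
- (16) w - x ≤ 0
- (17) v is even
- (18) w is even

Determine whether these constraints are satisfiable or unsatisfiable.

Satisfiable

Take x = 3, y = 2, z = 2, w = 2, v = 0. Then constraint 2: z + v = 2; constraint 3: z - w = 0; constraint 6: y + v = 2, and every other listed constraint is also met.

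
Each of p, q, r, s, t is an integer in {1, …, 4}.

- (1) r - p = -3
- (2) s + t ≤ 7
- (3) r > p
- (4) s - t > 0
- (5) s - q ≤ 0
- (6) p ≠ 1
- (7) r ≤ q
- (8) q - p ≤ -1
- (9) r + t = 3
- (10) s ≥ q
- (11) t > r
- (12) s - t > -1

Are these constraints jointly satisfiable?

Unsatisfiable

Constraints 3, 4, 5, 8, and 11 give q < p, p < r, r < t, t < s, s ≤ q. Chaining: q < p < r < t < s ≤ q, which forces q < q — impossible.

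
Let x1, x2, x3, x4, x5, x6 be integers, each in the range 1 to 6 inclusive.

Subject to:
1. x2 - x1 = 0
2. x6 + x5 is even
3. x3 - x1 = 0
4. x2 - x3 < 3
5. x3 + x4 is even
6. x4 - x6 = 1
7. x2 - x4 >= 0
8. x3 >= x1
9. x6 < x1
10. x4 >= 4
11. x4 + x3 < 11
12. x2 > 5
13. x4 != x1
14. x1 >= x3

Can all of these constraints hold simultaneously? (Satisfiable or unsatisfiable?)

Satisfiable

One satisfying assignment is x1 = 6, x2 = 6, x3 = 6, x4 = 4, x5 = 1, x6 = 3.
For the less obvious constraints — constraint 1: x2 - x1 = 0; constraint 3: x3 - x1 = 0 — and the others hold by inspection.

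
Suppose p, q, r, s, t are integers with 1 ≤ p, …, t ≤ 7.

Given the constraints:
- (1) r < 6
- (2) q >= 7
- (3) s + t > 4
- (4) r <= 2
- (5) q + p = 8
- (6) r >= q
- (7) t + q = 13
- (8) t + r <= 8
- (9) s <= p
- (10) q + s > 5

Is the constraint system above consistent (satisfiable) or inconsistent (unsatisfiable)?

From constraints 2 and 6: r ≥ q and q ≥ 7, so r ≥ 7. From constraint 4: r ≤ 2. But 2 < 7, so no value of r works.

Unsatisfiable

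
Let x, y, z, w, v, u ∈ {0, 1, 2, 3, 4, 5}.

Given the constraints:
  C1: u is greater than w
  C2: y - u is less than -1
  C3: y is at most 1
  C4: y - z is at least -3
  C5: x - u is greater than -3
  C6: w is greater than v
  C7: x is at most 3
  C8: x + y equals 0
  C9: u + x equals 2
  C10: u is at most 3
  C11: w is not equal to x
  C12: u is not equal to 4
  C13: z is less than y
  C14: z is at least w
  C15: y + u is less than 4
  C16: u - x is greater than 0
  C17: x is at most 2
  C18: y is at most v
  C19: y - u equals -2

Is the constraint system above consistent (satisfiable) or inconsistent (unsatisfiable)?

Constraints 6, 13, 14, and 18 give w ≤ z, z < y, y ≤ v, v < w. Chaining: w ≤ z < y ≤ v < w, which forces w < w — impossible.

Unsatisfiable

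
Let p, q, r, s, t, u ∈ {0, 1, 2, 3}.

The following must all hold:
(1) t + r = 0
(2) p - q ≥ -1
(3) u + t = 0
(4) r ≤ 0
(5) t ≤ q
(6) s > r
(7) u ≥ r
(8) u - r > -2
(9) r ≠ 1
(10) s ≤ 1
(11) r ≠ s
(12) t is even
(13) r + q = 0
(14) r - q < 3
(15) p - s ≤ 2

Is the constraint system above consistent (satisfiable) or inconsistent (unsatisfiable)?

Try p = 0, q = 0, r = 0, s = 1, t = 0, u = 0.
Check constraint 1: t + r = 0; constraint 2: p - q = 0. The remaining constraints are straightforward to verify.

Satisfiable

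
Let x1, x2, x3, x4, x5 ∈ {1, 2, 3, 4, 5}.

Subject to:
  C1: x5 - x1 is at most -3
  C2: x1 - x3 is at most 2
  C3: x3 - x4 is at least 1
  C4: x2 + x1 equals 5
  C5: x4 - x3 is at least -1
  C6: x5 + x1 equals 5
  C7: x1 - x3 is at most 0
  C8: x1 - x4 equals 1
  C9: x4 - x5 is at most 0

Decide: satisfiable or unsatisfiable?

Unsatisfiable

Constraints 1, 5, 7, and 9 give x3 − x1 ≥ 0, x1 − x5 ≥ 3, x5 − x4 ≥ 0, x4 − x3 ≥ -1.
Adding all 4 inequalities: the left sides telescope to 0, and the right sides sum to 0 + 3 + 0 + (-1) = 2. So 0 ≥ 2, which is false.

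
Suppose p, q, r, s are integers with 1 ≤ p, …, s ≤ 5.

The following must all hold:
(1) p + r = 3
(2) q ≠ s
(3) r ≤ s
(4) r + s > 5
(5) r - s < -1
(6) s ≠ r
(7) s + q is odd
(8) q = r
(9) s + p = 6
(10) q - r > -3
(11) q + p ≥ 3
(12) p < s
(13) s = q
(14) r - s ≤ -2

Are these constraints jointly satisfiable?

From constraints 8 and 13, s = q = r, so s = r. But constraint 6 says s ≠ r. Contradiction.

Unsatisfiable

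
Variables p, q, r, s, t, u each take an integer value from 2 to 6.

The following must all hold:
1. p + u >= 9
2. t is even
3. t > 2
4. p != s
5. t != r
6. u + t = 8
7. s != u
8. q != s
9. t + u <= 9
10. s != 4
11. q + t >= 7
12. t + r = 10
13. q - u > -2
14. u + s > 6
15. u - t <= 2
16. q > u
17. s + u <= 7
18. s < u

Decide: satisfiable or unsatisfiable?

One satisfying assignment is p = 6, q = 5, r = 6, s = 3, t = 4, u = 4.
For the less obvious constraints — constraint 1: p + u = 10; constraint 6: u + t = 8 — and the others hold by inspection.

Satisfiable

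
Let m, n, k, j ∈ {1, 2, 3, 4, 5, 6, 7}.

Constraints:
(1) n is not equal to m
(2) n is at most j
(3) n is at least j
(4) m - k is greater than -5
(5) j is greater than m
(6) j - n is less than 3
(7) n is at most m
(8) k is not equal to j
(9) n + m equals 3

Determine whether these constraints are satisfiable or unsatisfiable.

Unsatisfiable

Constraints 3, 5, and 7 give j ≤ n, n ≤ m, m < j. Chaining: j ≤ n ≤ m < j, which forces j < j — impossible.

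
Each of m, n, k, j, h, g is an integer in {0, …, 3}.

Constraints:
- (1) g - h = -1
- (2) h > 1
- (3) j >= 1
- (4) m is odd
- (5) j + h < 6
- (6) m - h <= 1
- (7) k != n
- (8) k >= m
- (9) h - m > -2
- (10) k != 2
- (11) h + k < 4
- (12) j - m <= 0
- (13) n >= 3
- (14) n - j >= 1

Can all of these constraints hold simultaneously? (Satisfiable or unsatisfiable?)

Satisfiable

One satisfying assignment is m = 1, n = 3, k = 1, j = 1, h = 2, g = 1.
For the less obvious constraints — constraint 1: g - h = -1; constraint 5: j + h = 3 — and the others hold by inspection.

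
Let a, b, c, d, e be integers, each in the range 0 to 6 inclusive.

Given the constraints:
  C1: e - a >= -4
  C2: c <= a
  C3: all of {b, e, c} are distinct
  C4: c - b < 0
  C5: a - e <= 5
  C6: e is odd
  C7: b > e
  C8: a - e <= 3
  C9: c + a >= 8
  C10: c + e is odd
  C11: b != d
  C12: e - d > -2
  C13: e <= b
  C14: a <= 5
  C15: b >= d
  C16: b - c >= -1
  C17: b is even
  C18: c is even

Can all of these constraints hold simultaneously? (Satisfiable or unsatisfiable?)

Satisfiable

The assignment a = 5, b = 6, c = 4, d = 3, e = 3 works:
  constraint 1 holds since e - a = -2.
  constraint 4 holds since c - b = -2.
The rest check out directly.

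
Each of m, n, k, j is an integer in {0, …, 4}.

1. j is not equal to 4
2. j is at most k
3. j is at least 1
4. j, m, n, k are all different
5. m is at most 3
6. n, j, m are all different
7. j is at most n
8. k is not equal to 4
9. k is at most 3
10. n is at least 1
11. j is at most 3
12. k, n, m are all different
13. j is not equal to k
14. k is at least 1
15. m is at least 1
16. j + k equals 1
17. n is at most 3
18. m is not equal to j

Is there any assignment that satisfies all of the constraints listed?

Unsatisfiable

Constraints 3, 5, 9, 10, 11, 14, 15, and 17 confine each of j, m, n, k to the 3 values {1, …, 3}.
Constraint 4 requires all 4 of them to be distinct, but only 3 values are available — impossible by the pigeonhole principle.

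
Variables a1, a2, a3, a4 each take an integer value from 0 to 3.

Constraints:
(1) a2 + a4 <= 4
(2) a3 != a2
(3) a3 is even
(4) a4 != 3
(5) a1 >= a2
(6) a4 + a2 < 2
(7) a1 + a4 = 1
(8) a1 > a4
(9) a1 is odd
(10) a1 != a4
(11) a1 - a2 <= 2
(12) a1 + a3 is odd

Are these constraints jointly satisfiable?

The assignment a1 = 1, a2 = 1, a3 = 0, a4 = 0 works:
  constraint 1 holds since a2 + a4 = 1.
  constraint 6 holds since a4 + a2 = 1.
The rest check out directly.

Satisfiable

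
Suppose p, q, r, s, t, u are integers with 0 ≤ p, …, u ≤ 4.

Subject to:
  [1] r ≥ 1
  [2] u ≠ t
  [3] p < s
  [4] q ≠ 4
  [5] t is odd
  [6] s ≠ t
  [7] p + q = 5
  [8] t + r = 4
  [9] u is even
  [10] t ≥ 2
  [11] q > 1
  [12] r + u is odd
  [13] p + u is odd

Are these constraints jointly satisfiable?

Satisfiable

One satisfying assignment is p = 3, q = 2, r = 1, s = 4, t = 3, u = 4.
For the less obvious constraints — constraint 5: t = 3 is odd; constraint 7: p + q = 5; constraint 8: t + r = 4 — and the others hold by inspection.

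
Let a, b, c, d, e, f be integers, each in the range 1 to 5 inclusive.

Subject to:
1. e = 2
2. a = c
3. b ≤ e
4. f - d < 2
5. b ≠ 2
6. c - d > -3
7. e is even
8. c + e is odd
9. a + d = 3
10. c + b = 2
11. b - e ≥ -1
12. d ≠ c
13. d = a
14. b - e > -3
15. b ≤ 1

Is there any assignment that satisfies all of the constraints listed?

From constraints 2 and 13, d = a = c, so d = c. But constraint 12 says d ≠ c. Contradiction.

Unsatisfiable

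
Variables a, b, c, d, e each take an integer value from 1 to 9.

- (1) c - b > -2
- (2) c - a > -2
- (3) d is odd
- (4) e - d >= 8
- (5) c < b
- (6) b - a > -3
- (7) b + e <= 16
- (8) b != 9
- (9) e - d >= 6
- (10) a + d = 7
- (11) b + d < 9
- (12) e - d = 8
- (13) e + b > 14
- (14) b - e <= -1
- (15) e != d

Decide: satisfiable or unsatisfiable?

Satisfiable

Try a = 6, b = 6, c = 5, d = 1, e = 9.
Check constraint 1: c - b = -1; constraint 2: c - a = -1. The remaining constraints are straightforward to verify.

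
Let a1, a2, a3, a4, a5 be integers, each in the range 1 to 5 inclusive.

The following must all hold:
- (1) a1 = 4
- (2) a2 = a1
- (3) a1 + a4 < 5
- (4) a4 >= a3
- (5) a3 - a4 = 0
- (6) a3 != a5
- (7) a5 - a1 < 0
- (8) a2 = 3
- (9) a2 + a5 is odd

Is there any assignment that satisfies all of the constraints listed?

Unsatisfiable

Constraint 8 fixes a2 = 3 and constraint 1 fixes a1 = 4, but constraint 2 requires a2 = a1. Since 3 ≠ 4, contradiction.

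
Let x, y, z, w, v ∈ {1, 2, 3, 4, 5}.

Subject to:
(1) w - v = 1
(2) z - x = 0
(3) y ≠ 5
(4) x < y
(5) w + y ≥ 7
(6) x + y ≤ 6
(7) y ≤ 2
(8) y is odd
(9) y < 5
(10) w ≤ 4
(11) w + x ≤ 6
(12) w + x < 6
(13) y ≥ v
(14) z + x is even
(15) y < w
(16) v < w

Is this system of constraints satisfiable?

Unsatisfiable

From constraint 10: w ≤ 4. From constraint 7: y ≤ 2. Hence w + y ≤ 6. But constraint 5 requires w + y ≥ 7, and 7 > 6. Contradiction.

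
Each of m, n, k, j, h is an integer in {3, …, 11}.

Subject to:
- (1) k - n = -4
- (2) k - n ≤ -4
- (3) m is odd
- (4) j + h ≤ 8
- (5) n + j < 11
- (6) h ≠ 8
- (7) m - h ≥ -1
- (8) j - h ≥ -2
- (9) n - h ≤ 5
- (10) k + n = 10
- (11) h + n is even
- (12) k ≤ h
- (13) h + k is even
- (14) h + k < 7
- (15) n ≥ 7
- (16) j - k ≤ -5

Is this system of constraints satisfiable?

Constraints 2, 8, 9, and 16 give j − h ≥ -2, h − n ≥ -5, n − k ≥ 4, k − j ≥ 5.
Adding all 4 inequalities: the left sides telescope to 0, and the right sides sum to (-2) + (-5) + 4 + 5 = 2. So 0 ≥ 2, which is false.

Unsatisfiable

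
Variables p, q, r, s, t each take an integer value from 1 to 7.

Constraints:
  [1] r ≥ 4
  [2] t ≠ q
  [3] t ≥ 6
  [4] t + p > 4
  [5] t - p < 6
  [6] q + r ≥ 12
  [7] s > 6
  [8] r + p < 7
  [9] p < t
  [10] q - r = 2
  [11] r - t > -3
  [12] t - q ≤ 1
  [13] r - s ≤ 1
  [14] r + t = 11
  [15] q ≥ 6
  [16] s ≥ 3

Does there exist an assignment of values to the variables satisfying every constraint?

Take p = 1, q = 7, r = 5, s = 7, t = 6. Then constraint 4: t + p = 7; constraint 5: t - p = 5, and every other listed constraint is also met.

Satisfiable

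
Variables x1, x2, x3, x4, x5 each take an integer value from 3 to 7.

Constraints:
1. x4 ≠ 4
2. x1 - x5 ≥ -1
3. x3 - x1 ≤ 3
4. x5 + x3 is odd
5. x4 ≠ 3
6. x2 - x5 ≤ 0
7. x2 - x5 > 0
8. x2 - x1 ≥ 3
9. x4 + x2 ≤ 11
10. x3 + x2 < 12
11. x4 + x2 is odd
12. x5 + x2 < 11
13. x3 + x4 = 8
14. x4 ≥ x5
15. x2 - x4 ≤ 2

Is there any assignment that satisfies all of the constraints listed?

Unsatisfiable

Constraints 2, 6, and 8 give x2 − x1 ≥ 3, x1 − x5 ≥ -1, x5 − x2 ≥ 0.
Adding all 3 inequalities: the left sides telescope to 0, and the right sides sum to 3 + (-1) + 0 = 2. So 0 ≥ 2, which is false.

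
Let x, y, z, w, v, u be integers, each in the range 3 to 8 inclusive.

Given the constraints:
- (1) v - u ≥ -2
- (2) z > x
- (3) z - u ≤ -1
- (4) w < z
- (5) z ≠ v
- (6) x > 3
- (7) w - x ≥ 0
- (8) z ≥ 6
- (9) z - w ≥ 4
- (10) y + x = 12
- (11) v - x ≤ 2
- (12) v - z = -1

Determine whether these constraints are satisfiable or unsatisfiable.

Unsatisfiable

Constraints 1, 3, 7, 9, and 11 give v − u ≥ -2, u − z ≥ 1, z − w ≥ 4, w − x ≥ 0, x − v ≥ -2.
Adding all 5 inequalities: the left sides telescope to 0, and the right sides sum to (-2) + 1 + 4 + 0 + (-2) = 1. So 0 ≥ 1, which is false.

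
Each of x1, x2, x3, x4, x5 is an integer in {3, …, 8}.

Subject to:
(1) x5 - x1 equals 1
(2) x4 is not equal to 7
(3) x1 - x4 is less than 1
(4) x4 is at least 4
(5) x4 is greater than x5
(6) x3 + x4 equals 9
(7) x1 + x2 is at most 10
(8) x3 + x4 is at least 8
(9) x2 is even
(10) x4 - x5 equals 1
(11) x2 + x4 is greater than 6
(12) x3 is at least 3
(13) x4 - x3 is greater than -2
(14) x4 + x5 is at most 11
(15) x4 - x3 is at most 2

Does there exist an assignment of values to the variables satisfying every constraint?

Take x1 = 3, x2 = 4, x3 = 4, x4 = 5, x5 = 4. Then constraint 1: x5 - x1 = 1; constraint 3: x1 - x4 = -2, and every other listed constraint is also met.

Satisfiable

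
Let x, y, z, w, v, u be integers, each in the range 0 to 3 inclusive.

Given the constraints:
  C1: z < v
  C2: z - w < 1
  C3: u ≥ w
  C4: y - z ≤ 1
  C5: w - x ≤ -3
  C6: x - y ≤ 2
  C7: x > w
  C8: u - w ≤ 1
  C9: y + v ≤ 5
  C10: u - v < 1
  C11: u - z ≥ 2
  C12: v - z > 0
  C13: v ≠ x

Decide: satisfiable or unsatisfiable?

Unsatisfiable

Constraints 4, 5, 6, 8, and 11 give w − u ≥ -1, u − z ≥ 2, z − y ≥ -1, y − x ≥ -2, x − w ≥ 3.
Adding all 5 inequalities: the left sides telescope to 0, and the right sides sum to (-1) + 2 + (-1) + (-2) + 3 = 1. So 0 ≥ 1, which is false.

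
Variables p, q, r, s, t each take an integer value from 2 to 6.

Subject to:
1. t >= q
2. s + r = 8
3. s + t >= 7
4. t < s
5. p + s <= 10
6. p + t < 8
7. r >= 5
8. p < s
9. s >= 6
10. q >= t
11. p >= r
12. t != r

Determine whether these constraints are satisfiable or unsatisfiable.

Unsatisfiable

From constraints 7 and 11: p ≥ r ≥ 5. From constraint 9: s ≥ 6. Hence p + s ≥ 11. But constraint 5 requires p + s ≤ 10, and 10 < 11. Contradiction.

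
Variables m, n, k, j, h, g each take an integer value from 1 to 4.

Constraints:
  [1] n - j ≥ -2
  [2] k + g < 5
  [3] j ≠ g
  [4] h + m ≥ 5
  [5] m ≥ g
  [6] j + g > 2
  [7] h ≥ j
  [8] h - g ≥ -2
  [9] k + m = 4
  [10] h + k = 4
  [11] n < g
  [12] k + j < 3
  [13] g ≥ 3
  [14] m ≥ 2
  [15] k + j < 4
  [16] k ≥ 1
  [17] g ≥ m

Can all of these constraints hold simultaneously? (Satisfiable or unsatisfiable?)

Take m = 3, n = 1, k = 1, j = 1, h = 3, g = 3. Then constraint 1: n - j = 0; constraint 2: k + g = 4; constraint 4: h + m = 6, and every other listed constraint is also met.

Satisfiable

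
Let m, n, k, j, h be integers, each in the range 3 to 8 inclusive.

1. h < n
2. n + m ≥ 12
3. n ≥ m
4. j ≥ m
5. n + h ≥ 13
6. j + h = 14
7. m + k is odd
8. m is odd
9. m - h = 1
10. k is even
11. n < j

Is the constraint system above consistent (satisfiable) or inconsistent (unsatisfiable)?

Satisfiable

Try m = 7, n = 7, k = 4, j = 8, h = 6.
Check constraint 2: n + m = 14; constraint 5: n + h = 13. The remaining constraints are straightforward to verify.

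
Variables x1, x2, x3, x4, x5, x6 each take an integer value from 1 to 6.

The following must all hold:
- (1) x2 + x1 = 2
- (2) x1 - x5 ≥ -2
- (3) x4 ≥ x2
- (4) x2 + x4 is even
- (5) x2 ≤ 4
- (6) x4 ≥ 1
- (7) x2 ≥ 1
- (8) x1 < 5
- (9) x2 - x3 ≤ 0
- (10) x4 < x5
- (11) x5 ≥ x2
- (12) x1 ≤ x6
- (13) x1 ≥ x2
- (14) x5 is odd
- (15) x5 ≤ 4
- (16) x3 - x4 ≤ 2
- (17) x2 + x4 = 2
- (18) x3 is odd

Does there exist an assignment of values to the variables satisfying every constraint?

Try x1 = 1, x2 = 1, x3 = 1, x4 = 1, x5 = 3, x6 = 3.
Check constraint 1: x2 + x1 = 2; constraint 2: x1 - x5 = -2; constraint 9: x2 - x3 = 0. The remaining constraints are straightforward to verify.

Satisfiable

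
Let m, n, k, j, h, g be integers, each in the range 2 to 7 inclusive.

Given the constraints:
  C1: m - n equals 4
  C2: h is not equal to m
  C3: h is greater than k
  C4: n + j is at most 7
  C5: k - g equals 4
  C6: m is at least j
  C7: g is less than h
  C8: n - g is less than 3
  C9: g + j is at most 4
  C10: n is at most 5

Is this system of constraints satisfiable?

Try m = 6, n = 2, k = 6, j = 2, h = 7, g = 2.
Check constraint 1: m - n = 4; constraint 4: n + j = 4; constraint 5: k - g = 4. The remaining constraints are straightforward to verify.

Satisfiable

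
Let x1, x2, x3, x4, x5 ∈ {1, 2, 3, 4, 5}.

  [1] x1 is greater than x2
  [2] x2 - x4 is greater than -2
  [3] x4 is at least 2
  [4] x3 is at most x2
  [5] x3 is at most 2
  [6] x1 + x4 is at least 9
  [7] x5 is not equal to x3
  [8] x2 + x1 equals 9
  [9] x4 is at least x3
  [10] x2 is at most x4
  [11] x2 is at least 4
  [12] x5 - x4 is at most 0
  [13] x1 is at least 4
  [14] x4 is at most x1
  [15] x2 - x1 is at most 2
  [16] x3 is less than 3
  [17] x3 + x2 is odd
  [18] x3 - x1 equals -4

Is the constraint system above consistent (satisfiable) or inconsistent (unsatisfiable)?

Take x1 = 5, x2 = 4, x3 = 1, x4 = 4, x5 = 2. Then constraint 2: x2 - x4 = 0; constraint 6: x1 + x4 = 9, and every other listed constraint is also met.

Satisfiable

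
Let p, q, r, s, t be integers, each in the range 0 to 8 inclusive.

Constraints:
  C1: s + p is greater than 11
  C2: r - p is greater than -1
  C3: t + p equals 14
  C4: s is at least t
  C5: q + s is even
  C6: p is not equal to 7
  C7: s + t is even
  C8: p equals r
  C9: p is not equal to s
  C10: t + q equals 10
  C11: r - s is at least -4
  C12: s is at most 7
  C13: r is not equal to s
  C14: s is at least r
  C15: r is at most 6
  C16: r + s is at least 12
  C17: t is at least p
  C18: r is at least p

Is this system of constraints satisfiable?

From constraints 4 and 12: t ≤ s ≤ 7. From constraints 15 and 18: p ≤ r ≤ 6. Hence t + p ≤ 13. But constraint 3 requires t + p = 14, and 14 > 13. Contradiction.

Unsatisfiable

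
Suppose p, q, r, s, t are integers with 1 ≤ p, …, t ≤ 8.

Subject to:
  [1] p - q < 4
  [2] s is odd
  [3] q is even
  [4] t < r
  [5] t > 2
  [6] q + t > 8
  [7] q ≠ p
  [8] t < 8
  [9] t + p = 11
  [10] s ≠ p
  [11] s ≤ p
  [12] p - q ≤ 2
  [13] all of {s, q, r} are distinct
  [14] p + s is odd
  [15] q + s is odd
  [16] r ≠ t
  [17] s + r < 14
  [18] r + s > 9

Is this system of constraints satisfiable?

One satisfying assignment is p = 4, q = 2, r = 8, s = 3, t = 7.
For the less obvious constraints — constraint 1: p - q = 2; constraint 6: q + t = 9; constraint 9: t + p = 11 — and the others hold by inspection.

Satisfiable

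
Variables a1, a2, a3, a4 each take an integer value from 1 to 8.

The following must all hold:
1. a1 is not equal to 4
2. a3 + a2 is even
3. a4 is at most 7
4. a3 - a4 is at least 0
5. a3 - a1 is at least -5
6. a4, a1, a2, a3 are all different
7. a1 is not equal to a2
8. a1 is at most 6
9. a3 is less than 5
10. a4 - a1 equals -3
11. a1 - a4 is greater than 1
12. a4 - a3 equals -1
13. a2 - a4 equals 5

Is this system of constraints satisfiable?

One satisfying assignment is a1 = 5, a2 = 7, a3 = 3, a4 = 2.
For the less obvious constraints — constraint 4: a3 - a4 = 1; constraint 5: a3 - a1 = -2; constraint 10: a4 - a1 = -3 — and the others hold by inspection.

Satisfiable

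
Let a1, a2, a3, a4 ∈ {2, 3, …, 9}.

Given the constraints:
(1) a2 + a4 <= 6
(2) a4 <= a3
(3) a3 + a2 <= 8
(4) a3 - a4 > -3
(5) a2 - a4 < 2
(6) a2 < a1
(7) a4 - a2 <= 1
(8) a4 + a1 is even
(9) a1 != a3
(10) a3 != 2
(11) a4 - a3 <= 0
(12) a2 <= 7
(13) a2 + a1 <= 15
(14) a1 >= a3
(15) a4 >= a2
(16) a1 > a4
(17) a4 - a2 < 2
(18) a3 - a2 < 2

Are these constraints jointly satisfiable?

Take a1 = 9, a2 = 3, a3 = 3, a4 = 3. Then constraint 1: a2 + a4 = 6; constraint 3: a3 + a2 = 6; constraint 4: a3 - a4 = 0, and every other listed constraint is also met.

Satisfiable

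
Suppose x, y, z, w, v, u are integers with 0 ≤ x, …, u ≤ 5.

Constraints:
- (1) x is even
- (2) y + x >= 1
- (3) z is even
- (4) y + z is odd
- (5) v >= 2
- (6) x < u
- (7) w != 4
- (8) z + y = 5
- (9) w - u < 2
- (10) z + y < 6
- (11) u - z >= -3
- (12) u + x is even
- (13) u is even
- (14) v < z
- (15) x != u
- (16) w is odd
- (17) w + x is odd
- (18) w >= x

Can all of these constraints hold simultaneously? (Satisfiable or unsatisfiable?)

Satisfiable

Try x = 0, y = 1, z = 4, w = 1, v = 3, u = 2.
Check constraint 2: y + x = 1; constraint 8: z + y = 5. The remaining constraints are straightforward to verify.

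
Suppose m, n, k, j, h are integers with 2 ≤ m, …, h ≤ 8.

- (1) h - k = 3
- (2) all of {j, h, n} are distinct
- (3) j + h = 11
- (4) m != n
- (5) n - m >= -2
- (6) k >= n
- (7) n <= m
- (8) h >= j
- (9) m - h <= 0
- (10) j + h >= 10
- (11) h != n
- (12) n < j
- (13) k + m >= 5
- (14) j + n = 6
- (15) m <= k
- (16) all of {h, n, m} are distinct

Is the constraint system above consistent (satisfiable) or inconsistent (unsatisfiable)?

Satisfiable

One satisfying assignment is m = 4, n = 2, k = 4, j = 4, h = 7.
For the less obvious constraints — constraint 1: h - k = 3; constraint 3: j + h = 11 — and the others hold by inspection.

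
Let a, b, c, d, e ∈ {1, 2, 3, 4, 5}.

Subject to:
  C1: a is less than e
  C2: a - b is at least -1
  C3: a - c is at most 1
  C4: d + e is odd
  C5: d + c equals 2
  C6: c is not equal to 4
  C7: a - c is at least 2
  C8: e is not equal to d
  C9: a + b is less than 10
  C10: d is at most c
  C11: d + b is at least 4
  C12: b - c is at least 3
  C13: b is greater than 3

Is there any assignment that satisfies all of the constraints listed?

Constraints 2, 3, and 12 give c − a ≥ -1, a − b ≥ -1, b − c ≥ 3.
Adding all 3 inequalities: the left sides telescope to 0, and the right sides sum to (-1) + (-1) + 3 = 1. So 0 ≥ 1, which is false.

Unsatisfiable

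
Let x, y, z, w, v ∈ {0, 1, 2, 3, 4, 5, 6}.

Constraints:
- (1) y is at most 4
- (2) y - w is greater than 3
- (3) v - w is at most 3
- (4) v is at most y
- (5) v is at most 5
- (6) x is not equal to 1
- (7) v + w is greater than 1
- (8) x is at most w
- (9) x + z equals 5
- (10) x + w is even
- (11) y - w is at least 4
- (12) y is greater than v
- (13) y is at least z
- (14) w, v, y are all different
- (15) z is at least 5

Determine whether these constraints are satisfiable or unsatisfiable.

Unsatisfiable

From constraint 15: z ≥ 5. From constraints 1 and 13: z ≤ y and y ≤ 4, so z ≤ 4. But 4 < 5, so no value of z works.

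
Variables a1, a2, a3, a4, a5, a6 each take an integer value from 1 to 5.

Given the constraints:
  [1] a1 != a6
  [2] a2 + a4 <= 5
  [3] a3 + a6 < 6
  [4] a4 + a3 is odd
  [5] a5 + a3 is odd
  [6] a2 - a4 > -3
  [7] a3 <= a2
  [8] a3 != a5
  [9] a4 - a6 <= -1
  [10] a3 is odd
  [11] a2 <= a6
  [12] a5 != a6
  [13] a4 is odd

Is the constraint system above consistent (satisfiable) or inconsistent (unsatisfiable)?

Unsatisfiable

Constraint 13 makes a4 odd and constraint 10 makes a3 odd, so a4 + a3 must be even. Constraint 4 says a4 + a3 is odd — contradiction.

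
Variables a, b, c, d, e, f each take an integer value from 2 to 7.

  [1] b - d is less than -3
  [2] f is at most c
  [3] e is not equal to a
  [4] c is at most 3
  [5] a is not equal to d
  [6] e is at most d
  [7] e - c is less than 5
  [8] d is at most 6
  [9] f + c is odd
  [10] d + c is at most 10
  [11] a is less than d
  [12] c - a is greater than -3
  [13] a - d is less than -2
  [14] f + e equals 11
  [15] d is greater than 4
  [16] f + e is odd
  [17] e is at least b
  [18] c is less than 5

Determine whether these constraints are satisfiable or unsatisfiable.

From constraints 2 and 4: f ≤ c ≤ 3. From constraints 6 and 8: e ≤ d ≤ 6. Hence f + e ≤ 9. But constraint 14 requires f + e = 11, and 11 > 9. Contradiction.

Unsatisfiable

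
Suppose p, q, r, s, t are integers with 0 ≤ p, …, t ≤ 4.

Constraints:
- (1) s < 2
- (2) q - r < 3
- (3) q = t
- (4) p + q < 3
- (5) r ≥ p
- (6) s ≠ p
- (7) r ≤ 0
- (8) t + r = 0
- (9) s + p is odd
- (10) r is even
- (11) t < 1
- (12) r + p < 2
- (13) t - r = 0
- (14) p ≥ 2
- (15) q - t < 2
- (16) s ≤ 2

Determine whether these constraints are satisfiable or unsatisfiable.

From constraints 5 and 14: r ≥ p and p ≥ 2, so r ≥ 2. From constraint 7: r ≤ 0. But 0 < 2, so no value of r works.

Unsatisfiable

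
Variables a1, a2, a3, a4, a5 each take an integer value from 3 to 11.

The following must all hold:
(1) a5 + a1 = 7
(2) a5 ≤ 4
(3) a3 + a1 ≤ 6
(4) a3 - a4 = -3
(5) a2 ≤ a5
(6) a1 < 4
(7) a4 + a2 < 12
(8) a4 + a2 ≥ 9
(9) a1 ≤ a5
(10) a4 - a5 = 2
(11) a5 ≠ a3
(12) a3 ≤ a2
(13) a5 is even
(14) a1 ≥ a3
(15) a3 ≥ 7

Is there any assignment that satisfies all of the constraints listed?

Unsatisfiable

From constraints 14 and 15: a1 ≥ a3 and a3 ≥ 7, so a1 ≥ 7. From constraints 2 and 9: a1 ≤ a5 and a5 ≤ 4, so a1 ≤ 4. But 4 < 7, so no value of a1 works.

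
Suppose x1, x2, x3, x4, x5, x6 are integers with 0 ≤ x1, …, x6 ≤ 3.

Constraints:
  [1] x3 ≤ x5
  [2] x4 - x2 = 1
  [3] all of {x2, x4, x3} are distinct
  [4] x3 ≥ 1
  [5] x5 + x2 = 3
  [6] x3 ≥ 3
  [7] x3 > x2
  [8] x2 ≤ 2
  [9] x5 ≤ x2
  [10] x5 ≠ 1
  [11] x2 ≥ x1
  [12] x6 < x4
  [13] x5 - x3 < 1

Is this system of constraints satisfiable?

From constraints 1 and 6: x5 ≥ x3 and x3 ≥ 3, so x5 ≥ 3. From constraints 8 and 9: x5 ≤ x2 and x2 ≤ 2, so x5 ≤ 2. But 2 < 3, so no value of x5 works.

Unsatisfiable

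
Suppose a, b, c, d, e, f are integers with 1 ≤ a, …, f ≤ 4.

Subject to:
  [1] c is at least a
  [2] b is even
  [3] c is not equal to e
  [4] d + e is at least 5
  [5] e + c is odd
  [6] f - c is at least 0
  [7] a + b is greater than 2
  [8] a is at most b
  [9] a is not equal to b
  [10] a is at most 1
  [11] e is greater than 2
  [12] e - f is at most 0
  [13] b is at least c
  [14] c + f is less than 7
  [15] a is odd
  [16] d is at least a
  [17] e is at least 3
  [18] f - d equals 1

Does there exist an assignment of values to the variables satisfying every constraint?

Satisfiable

One satisfying assignment is a = 1, b = 2, c = 2, d = 2, e = 3, f = 3.
For the less obvious constraints — constraint 4: d + e = 5; constraint 6: f - c = 1 — and the others hold by inspection.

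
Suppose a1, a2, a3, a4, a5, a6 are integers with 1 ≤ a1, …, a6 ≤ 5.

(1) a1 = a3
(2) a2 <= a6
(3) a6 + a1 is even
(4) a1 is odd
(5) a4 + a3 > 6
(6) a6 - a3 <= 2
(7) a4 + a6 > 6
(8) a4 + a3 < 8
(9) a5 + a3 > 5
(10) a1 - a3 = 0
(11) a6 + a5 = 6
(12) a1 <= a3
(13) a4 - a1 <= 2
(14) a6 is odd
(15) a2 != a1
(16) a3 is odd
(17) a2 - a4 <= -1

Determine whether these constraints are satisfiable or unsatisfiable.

Setting (a1, a2, a3, a4, a5, a6) = (3, 1, 3, 4, 3, 3) satisfies everything: constraint 5: a4 + a3 = 7; constraint 6: a6 - a3 = 0, and the others follow.

Satisfiable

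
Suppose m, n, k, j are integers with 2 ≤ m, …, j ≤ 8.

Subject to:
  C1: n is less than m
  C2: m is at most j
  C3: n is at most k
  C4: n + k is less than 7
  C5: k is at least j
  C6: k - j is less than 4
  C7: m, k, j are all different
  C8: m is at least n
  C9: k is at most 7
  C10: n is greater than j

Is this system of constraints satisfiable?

Constraints 1, 2, and 10 give m ≤ j, j < n, n < m. Chaining: m ≤ j < n < m, which forces m < m — impossible.

Unsatisfiable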